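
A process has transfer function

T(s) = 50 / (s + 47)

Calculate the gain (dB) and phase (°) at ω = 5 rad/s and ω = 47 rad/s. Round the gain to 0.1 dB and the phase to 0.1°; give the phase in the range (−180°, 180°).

ω = 5: 0.5 dB, -6.1°; ω = 47: -2.5 dB, -45.0°

At s = jω = j5:
pole (s+47): 47 + j5 → |·| = √(47²+5²) = √2234 ≈ 47.265, ∠ = arctan(5/47) ≈ 6.07°
|T| = 50 / 47.265 ≈ 1.0579
Gain = 20 log₁₀(1.0579) ≈ 0.49 dB
∠T = 0.00° − 6.07° = -6.07°

At s = jω = j47:
pole (s+47): 47 + j47 → |·| = √(47²+47²) = √4418 ≈ 66.468, ∠ = arctan(47/47) ≈ 45.00°
|T| = 50 / 66.468 ≈ 0.75224
Gain = 20 log₁₀(0.75224) ≈ -2.47 dB
∠T = 0.00° − 45.00° = -45.00°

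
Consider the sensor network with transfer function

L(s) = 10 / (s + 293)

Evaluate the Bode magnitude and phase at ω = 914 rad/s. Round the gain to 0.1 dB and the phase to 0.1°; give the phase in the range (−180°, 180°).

Substitute s = j914:
Numerator: 10 = 10 + j0
Denominator: (j914) + 293 = 293 + j914
|N| = √(10² + 0²) ≈ 10, ∠N ≈ 0.00°
|D| = √(293² + 914²) ≈ 959.82, ∠D ≈ 72.23°
|L| = 10 / 959.82 ≈ 0.010419
Gain = 20 log₁₀(0.010419) ≈ -39.64 dB
∠L = 0.00° − 72.23° = -72.23°

-39.6 dB, -72.2°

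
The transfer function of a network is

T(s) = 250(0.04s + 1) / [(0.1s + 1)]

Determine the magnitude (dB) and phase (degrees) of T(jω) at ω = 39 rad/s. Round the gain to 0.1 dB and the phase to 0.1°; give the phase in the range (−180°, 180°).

At ω = 39 rad/s:
zero (1 + j39·0.04) = 1 + j1.56 → |·| ≈ 1.853, ∠ ≈ 57.34°
pole (1 + j39·0.1) = 1 + j3.9 → |·| ≈ 4.0262, ∠ ≈ 75.62°
|T| = 250 · 1.853 / (4.0262) ≈ 115.06
Gain = 20 log₁₀(115.06) ≈ 41.22 dB
∠T = (57.34°) − (75.62°) = -18.28°

41.2 dB, -18.3°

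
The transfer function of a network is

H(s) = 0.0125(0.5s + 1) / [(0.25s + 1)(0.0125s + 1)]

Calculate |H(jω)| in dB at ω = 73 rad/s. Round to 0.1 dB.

At ω = 73 rad/s:
zero (1 + j73·0.5) = 1 + j36.5 → |·| ≈ 36.514, ∠ ≈ 88.43°
pole (1 + j73·0.25) = 1 + j18.25 → |·| ≈ 18.277, ∠ ≈ 86.86°
pole (1 + j73·0.0125) = 1 + j0.9125 → |·| ≈ 1.3538, ∠ ≈ 42.38°
|H| = 0.0125 · 36.514 / (18.277 · 1.3538) ≈ 0.018446
Gain = 20 log₁₀(0.018446) ≈ -34.68 dB

-34.7 dB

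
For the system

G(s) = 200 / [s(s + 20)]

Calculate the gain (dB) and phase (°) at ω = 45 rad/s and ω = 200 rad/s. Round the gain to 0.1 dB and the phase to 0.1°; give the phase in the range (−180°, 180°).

ω = 45: -20.9 dB, -156.0°; ω = 200: -46.1 dB, -174.3°

At s = jω = j45:
pole (s+20): 20 + j45 → |·| = √(20²+45²) = √2425 ≈ 49.244, ∠ = arctan(45/20) ≈ 66.04°
pole at origin: |s| = 45, ∠ = 90.00° (in denominator)
|G| = 200 / 2216 ≈ 0.090253
Gain = 20 log₁₀(0.090253) ≈ -20.89 dB
∠G = 0.00° − 156.04° = -156.04°

At s = jω = j200:
pole (s+20): 20 + j200 → |·| = √(20²+200²) = √40400 ≈ 201, ∠ = arctan(200/20) ≈ 84.29°
pole at origin: |s| = 200, ∠ = 90.00° (in denominator)
|G| = 200 / 40200 ≈ 0.0049751
Gain = 20 log₁₀(0.0049751) ≈ -46.06 dB
∠G = 0.00° − 174.29° = -174.29°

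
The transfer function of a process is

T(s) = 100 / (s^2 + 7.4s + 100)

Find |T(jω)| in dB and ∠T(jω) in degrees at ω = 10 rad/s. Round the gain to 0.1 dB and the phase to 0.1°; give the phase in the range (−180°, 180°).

2.6 dB, -90.0°

At s = jω = j10:
quadratic: (j10)² + 7.4·j10 + 100 = 0 + j74 → |·| ≈ 74, ∠ ≈ 90.00°
|T| = 100 / 74 ≈ 1.3514
Gain = 20 log₁₀(1.3514) ≈ 2.62 dB
∠T = 0.00° − 90.00° = -90.00°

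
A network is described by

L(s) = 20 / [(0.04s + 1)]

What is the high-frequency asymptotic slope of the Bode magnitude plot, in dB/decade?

Each pole contributes −20 dB/decade at high frequency; each zero contributes +20 dB/decade.
Net: 0 zero(s) − 1 pole(s) → -20 dB/decade.

-20 dB/decade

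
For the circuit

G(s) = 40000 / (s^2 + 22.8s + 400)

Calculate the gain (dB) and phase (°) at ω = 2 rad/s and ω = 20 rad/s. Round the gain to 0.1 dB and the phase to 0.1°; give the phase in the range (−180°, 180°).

ω = 2: 40.0 dB, -6.6°; ω = 20: 38.9 dB, -90.0°

At s = jω = j2:
quadratic: (j2)² + 22.8·j2 + 400 = 396 + j45.6 → |·| ≈ 398.62, ∠ ≈ 6.57°
|G| = 40000 / 398.62 ≈ 100.35
Gain = 20 log₁₀(100.35) ≈ 40.03 dB
∠G = 0.00° − 6.57° = -6.57°

At s = jω = j20:
quadratic: (j20)² + 22.8·j20 + 400 = 0 + j456 → |·| ≈ 456, ∠ ≈ 90.00°
|G| = 40000 / 456 ≈ 87.719
Gain = 20 log₁₀(87.719) ≈ 38.86 dB
∠G = 0.00° − 90.00° = -90.00°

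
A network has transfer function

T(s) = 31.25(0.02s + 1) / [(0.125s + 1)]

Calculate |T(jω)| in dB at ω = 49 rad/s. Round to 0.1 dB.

17.0 dB

At ω = 49 rad/s:
zero (1 + j49·0.02) = 1 + j0.98 → |·| ≈ 1.4001, ∠ ≈ 44.42°
pole (1 + j49·0.125) = 1 + j6.125 → |·| ≈ 6.2061, ∠ ≈ 80.73°
|T| = 31.25 · 1.4001 / (6.2061) ≈ 7.05
Gain = 20 log₁₀(7.05) ≈ 16.96 dB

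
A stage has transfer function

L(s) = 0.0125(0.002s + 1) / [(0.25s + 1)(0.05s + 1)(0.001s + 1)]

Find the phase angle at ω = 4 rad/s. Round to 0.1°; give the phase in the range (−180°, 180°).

-56.1°

At ω = 4 rad/s:
zero (1 + j4·0.002) = 1 + j0.008 → |·| ≈ 1, ∠ ≈ 0.46°
pole (1 + j4·0.25) = 1 + j1 → |·| ≈ 1.4142, ∠ ≈ 45.00°
pole (1 + j4·0.05) = 1 + j0.2 → |·| ≈ 1.0198, ∠ ≈ 11.31°
pole (1 + j4·0.001) = 1 + j0.004 → |·| ≈ 1, ∠ ≈ 0.23°
∠L = (0.46°) − (45.00° + 11.31° + 0.23°) = -56.08°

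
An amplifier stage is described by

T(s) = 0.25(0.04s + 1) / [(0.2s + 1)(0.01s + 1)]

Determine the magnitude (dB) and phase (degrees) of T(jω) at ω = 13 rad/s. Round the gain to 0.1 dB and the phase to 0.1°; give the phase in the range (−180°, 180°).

At ω = 13 rad/s:
zero (1 + j13·0.04) = 1 + j0.52 → |·| ≈ 1.1271, ∠ ≈ 27.47°
pole (1 + j13·0.2) = 1 + j2.6 → |·| ≈ 2.7857, ∠ ≈ 68.96°
pole (1 + j13·0.01) = 1 + j0.13 → |·| ≈ 1.0084, ∠ ≈ 7.41°
|T| = 0.25 · 1.1271 / (2.7857 · 1.0084) ≈ 0.10031
Gain = 20 log₁₀(0.10031) ≈ -19.97 dB
∠T = (27.47°) − (68.96° + 7.41°) = -48.90°

-20.0 dB, -48.9°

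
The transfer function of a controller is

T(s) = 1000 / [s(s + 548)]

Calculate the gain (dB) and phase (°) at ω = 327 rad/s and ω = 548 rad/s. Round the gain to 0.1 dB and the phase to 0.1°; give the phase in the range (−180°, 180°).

ω = 327: -46.4 dB, -120.8°; ω = 548: -52.6 dB, -135.0°

At s = jω = j327:
pole (s+548): 548 + j327 → |·| = √(548²+327²) = √407233 ≈ 638.15, ∠ = arctan(327/548) ≈ 30.83°
pole at origin: |s| = 327, ∠ = 90.00° (in denominator)
|T| = 1000 / 2.0868e+05 ≈ 0.004792
Gain = 20 log₁₀(0.004792) ≈ -46.39 dB
∠T = 0.00° − 120.83° = -120.83°

At s = jω = j548:
pole (s+548): 548 + j548 → |·| = √(548²+548²) = √600608 ≈ 774.99, ∠ = arctan(548/548) ≈ 45.00°
pole at origin: |s| = 548, ∠ = 90.00° (in denominator)
|T| = 1000 / 4.2469e+05 ≈ 0.0023547
Gain = 20 log₁₀(0.0023547) ≈ -52.56 dB
∠T = 0.00° − 135.00° = -135.00°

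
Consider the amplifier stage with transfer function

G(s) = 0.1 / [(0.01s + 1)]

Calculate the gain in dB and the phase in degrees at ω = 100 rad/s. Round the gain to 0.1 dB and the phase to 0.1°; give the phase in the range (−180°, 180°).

At ω = 100 rad/s:
pole (1 + j100·0.01) = 1 + j1 → |·| ≈ 1.4142, ∠ ≈ 45.00°
|G| = 0.1 · 1 / (1.4142) ≈ 0.070711
Gain = 20 log₁₀(0.070711) ≈ -23.01 dB
∠G = (0°) − (45.00°) = -45.00°

-23.0 dB, -45.0°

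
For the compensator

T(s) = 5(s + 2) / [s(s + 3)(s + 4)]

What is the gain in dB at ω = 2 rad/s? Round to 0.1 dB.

At s = jω = j2:
zero (s+2): 2 + j2 → |·| = √(2²+2²) = √8 ≈ 2.8284, ∠ = arctan(2/2) ≈ 45.00°
pole (s+3): 3 + j2 → |·| = √(3²+2²) = √13 ≈ 3.6056, ∠ = arctan(2/3) ≈ 33.69°
pole (s+4): 4 + j2 → |·| = √(4²+2²) = √20 ≈ 4.4721, ∠ = arctan(2/4) ≈ 26.57°
pole at origin: |s| = 2, ∠ = 90.00° (in denominator)
|T| = 5 · 2.8284 / 32.249 ≈ 0.43853
Gain = 20 log₁₀(0.43853) ≈ -7.16 dB

-7.2 dB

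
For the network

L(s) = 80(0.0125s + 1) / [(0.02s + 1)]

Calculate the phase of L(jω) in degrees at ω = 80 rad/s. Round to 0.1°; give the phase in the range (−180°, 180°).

At ω = 80 rad/s:
zero (1 + j80·0.0125) = 1 + j1 → |·| ≈ 1.4142, ∠ ≈ 45.00°
pole (1 + j80·0.02) = 1 + j1.6 → |·| ≈ 1.8868, ∠ ≈ 57.99°
∠L = (45.00°) − (57.99°) = -12.99°

-13.0°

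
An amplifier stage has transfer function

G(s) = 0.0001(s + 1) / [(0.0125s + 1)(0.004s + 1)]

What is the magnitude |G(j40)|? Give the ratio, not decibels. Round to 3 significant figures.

At ω = 40 rad/s:
zero (1 + j40·1) = 1 + j40 → |·| ≈ 40.012, ∠ ≈ 88.57°
pole (1 + j40·0.0125) = 1 + j0.5 → |·| ≈ 1.118, ∠ ≈ 26.57°
pole (1 + j40·0.004) = 1 + j0.16 → |·| ≈ 1.0127, ∠ ≈ 9.09°
|G| = 0.0001 · 40.012 / (1.118 · 1.0127) ≈ 0.003534

0.00353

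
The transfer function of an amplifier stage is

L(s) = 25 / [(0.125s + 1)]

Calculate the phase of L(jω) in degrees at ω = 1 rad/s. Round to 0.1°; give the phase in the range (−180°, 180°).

-7.1°

At ω = 1 rad/s:
pole (1 + j1·0.125) = 1 + j0.125 → |·| ≈ 1.0078, ∠ ≈ 7.13°
∠L = (0°) − (7.13°) = -7.13°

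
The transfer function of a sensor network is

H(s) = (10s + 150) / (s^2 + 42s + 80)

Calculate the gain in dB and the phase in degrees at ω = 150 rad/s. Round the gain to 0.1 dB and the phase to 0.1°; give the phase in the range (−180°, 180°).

-23.8 dB, -80.0°

Substitute s = j150:
Numerator: 10(j150) + 150 = 150 + j1500
Denominator: (j150)^2 + 42(j150) + 80 = -22420 + j6300
|N| = √(150² + 1500²) ≈ 1507.5, ∠N ≈ 84.29°
|D| = √(22420² + 6300²) ≈ 23288, ∠D ≈ 164.30°
|H| = 1507.5 / 23288 ≈ 0.064733
Gain = 20 log₁₀(0.064733) ≈ -23.78 dB
∠H = 84.29° − 164.30° = -80.01°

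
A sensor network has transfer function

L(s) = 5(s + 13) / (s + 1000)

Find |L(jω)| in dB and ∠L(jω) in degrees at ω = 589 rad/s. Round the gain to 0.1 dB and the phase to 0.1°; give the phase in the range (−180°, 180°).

8.1 dB, 58.2°

At s = jω = j589:
zero (s+13): 13 + j589 → |·| = √(13²+589²) = √347090 ≈ 589.14, ∠ = arctan(589/13) ≈ 88.74°
pole (s+1000): 1000 + j589 → |·| = √(1000²+589²) = √1346921 ≈ 1160.6, ∠ = arctan(589/1000) ≈ 30.50°
|L| = 5 · 589.14 / 1160.6 ≈ 2.5381
Gain = 20 log₁₀(2.5381) ≈ 8.09 dB
∠L = 88.74° − 30.50° = 58.24°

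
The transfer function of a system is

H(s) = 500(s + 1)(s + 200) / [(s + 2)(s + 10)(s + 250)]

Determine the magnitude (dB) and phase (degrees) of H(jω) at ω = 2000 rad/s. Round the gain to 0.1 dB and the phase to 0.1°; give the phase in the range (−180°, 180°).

At s = jω = j2000:
zero (s+1): 1 + j2000 → |·| = √(1²+2000²) = √4000001 ≈ 2000, ∠ = arctan(2000/1) ≈ 89.97°
zero (s+200): 200 + j2000 → |·| = √(200²+2000²) = √4040000 ≈ 2010, ∠ = arctan(2000/200) ≈ 84.29°
pole (s+2): 2 + j2000 → |·| = √(2²+2000²) = √4000004 ≈ 2000, ∠ = arctan(2000/2) ≈ 89.94°
pole (s+10): 10 + j2000 → |·| = √(10²+2000²) = √4000100 ≈ 2000, ∠ = arctan(2000/10) ≈ 89.71°
pole (s+250): 250 + j2000 → |·| = √(250²+2000²) = √4062500 ≈ 2015.6, ∠ = arctan(2000/250) ≈ 82.87°
|H| = 500 · 4.02e+06 / 8.0624e+09 ≈ 0.24931
Gain = 20 log₁₀(0.24931) ≈ -12.07 dB
∠H = 174.26° − 262.52° = -88.26°

-12.1 dB, -88.3°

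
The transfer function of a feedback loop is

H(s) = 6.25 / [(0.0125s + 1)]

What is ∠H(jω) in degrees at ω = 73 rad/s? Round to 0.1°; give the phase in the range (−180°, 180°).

At ω = 73 rad/s:
pole (1 + j73·0.0125) = 1 + j0.9125 → |·| ≈ 1.3538, ∠ ≈ 42.38°
∠H = (0°) − (42.38°) = -42.38°

-42.4°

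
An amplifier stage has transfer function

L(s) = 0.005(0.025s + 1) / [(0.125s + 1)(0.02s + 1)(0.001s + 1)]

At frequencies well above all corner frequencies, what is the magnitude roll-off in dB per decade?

-40 dB/decade

Each pole contributes −20 dB/decade at high frequency; each zero contributes +20 dB/decade.
Net: 1 zero(s) − 3 pole(s) → -40 dB/decade.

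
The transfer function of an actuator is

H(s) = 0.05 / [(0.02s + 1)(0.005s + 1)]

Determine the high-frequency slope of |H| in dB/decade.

Each pole contributes −20 dB/decade at high frequency; each zero contributes +20 dB/decade.
Net: 0 zero(s) − 2 pole(s) → -40 dB/decade.

-40 dB/decade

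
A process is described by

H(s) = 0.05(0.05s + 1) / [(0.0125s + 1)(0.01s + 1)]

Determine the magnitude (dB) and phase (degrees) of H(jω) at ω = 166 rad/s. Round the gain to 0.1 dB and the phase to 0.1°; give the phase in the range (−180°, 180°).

At ω = 166 rad/s:
zero (1 + j166·0.05) = 1 + j8.3 → |·| ≈ 8.36, ∠ ≈ 83.13°
pole (1 + j166·0.0125) = 1 + j2.075 → |·| ≈ 2.3034, ∠ ≈ 64.27°
pole (1 + j166·0.01) = 1 + j1.66 → |·| ≈ 1.9379, ∠ ≈ 58.93°
|H| = 0.05 · 8.36 / (2.3034 · 1.9379) ≈ 0.093643
Gain = 20 log₁₀(0.093643) ≈ -20.57 dB
∠H = (83.13°) − (64.27° + 58.93°) = -40.07°

-20.6 dB, -40.1°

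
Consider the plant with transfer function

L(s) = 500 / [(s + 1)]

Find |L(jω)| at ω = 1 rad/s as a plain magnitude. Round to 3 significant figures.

At ω = 1 rad/s:
pole (1 + j1·1) = 1 + j1 → |·| ≈ 1.4142, ∠ ≈ 45.00°
|L| = 500 · 1 / (1.4142) ≈ 353.56

354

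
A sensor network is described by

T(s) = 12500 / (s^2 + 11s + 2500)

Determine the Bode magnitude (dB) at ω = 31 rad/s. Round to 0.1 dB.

18.0 dB

At s = jω = j31:
quadratic: (j31)² + 11·j31 + 2500 = 1539 + j341 → |·| ≈ 1576.3, ∠ ≈ 12.49°
|T| = 12500 / 1576.3 ≈ 7.93
Gain = 20 log₁₀(7.93) ≈ 17.99 dB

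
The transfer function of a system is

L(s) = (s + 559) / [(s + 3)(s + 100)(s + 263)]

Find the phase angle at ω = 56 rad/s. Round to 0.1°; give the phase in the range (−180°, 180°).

At s = jω = j56:
zero (s+559): 559 + j56 → |·| = √(559²+56²) = √315617 ≈ 561.8, ∠ = arctan(56/559) ≈ 5.72°
pole (s+3): 3 + j56 → |·| = √(3²+56²) = √3145 ≈ 56.08, ∠ = arctan(56/3) ≈ 86.93°
pole (s+100): 100 + j56 → |·| = √(100²+56²) = √13136 ≈ 114.61, ∠ = arctan(56/100) ≈ 29.25°
pole (s+263): 263 + j56 → |·| = √(263²+56²) = √72305 ≈ 268.9, ∠ = arctan(56/263) ≈ 12.02°
∠L = 5.72° − 128.20° = -122.48°

-122.5°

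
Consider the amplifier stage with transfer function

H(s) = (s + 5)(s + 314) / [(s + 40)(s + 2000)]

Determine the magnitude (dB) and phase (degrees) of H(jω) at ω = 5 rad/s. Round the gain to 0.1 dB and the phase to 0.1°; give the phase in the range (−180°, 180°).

-31.2 dB, 38.6°

At s = jω = j5:
zero (s+5): 5 + j5 → |·| = √(5²+5²) = √50 ≈ 7.0711, ∠ = arctan(5/5) ≈ 45.00°
zero (s+314): 314 + j5 → |·| = √(314²+5²) = √98621 ≈ 314.04, ∠ = arctan(5/314) ≈ 0.91°
pole (s+40): 40 + j5 → |·| = √(40²+5²) = √1625 ≈ 40.311, ∠ = arctan(5/40) ≈ 7.13°
pole (s+2000): 2000 + j5 → |·| = √(2000²+5²) = √4000025 ≈ 2000, ∠ = arctan(5/2000) ≈ 0.14°
|H| = 1 · 2220.6 / 80622 ≈ 0.027543
Gain = 20 log₁₀(0.027543) ≈ -31.20 dB
∠H = 45.91° − 7.27° = 38.64°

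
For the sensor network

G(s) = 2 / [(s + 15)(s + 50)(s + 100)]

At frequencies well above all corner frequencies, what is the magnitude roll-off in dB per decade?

-60 dB/decade

Each pole contributes −20 dB/decade at high frequency; each zero contributes +20 dB/decade.
Net: 0 zero(s) − 3 pole(s) → -60 dB/decade.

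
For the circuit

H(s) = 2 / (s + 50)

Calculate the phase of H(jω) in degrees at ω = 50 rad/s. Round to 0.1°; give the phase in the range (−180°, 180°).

-45.0°

Substitute s = j50:
Numerator: 2 = 2 + j0
Denominator: (j50) + 50 = 50 + j50
|N| = √(2² + 0²) ≈ 2, ∠N ≈ 0.00°
|D| = √(50² + 50²) ≈ 70.711, ∠D ≈ 45.00°
∠H = 0.00° − 45.00° = -45.00°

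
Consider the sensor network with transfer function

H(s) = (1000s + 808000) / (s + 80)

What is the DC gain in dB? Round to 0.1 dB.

H(0) = 808000 / 80 = 10100
20 log₁₀(10100) ≈ 80.09 dB

80.1 dB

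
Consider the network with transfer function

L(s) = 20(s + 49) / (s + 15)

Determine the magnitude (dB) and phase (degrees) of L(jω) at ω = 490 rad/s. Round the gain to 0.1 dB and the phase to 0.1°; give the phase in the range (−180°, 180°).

26.1 dB, -4.0°

At s = jω = j490:
zero (s+49): 49 + j490 → |·| = √(49²+490²) = √242501 ≈ 492.44, ∠ = arctan(490/49) ≈ 84.29°
pole (s+15): 15 + j490 → |·| = √(15²+490²) = √240325 ≈ 490.23, ∠ = arctan(490/15) ≈ 88.25°
|L| = 20 · 492.44 / 490.23 ≈ 20.09
Gain = 20 log₁₀(20.09) ≈ 26.06 dB
∠L = 84.29° − 88.25° = -3.96°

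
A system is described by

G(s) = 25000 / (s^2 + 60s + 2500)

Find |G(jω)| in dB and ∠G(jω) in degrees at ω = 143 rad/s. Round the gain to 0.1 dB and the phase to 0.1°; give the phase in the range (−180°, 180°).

At s = jω = j143:
quadratic: (j143)² + 60·j143 + 2500 = -17949 + j8580 → |·| ≈ 19894, ∠ ≈ 154.45°
|G| = 25000 / 19894 ≈ 1.2567
Gain = 20 log₁₀(1.2567) ≈ 1.98 dB
∠G = 0.00° − 154.45° = -154.45°

2.0 dB, -154.5°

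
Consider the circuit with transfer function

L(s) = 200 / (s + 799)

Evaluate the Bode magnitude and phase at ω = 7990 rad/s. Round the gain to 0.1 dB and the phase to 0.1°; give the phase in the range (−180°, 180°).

Substitute s = j7990:
Numerator: 200 = 200 + j0
Denominator: (j7990) + 799 = 799 + j7990
|N| = √(200² + 0²) ≈ 200, ∠N ≈ 0.00°
|D| = √(799² + 7990²) ≈ 8029.9, ∠D ≈ 84.29°
|L| = 200 / 8029.9 ≈ 0.024907
Gain = 20 log₁₀(0.024907) ≈ -32.07 dB
∠L = 0.00° − 84.29° = -84.29°

-32.1 dB, -84.3°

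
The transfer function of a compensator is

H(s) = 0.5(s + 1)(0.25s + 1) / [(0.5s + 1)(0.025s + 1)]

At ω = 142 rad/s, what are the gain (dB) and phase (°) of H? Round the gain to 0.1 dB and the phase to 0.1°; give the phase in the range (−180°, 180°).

19.7 dB, 14.5°

At ω = 142 rad/s:
zero (1 + j142·1) = 1 + j142 → |·| ≈ 142, ∠ ≈ 89.60°
zero (1 + j142·0.25) = 1 + j35.5 → |·| ≈ 35.514, ∠ ≈ 88.39°
pole (1 + j142·0.5) = 1 + j71 → |·| ≈ 71.007, ∠ ≈ 89.19°
pole (1 + j142·0.025) = 1 + j3.55 → |·| ≈ 3.6882, ∠ ≈ 74.27°
|H| = 0.5 · 142 · 35.514 / (71.007 · 3.6882) ≈ 9.6281
Gain = 20 log₁₀(9.6281) ≈ 19.67 dB
∠H = (89.60° + 88.39°) − (89.19° + 74.27°) = 14.53°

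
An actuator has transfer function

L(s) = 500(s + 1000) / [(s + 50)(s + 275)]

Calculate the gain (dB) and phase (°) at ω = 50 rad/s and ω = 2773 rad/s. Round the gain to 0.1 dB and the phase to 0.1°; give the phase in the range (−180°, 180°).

At s = jω = j50:
zero (s+1000): 1000 + j50 → |·| = √(1000²+50²) = √1002500 ≈ 1001.2, ∠ = arctan(50/1000) ≈ 2.86°
pole (s+50): 50 + j50 → |·| = √(50²+50²) = √5000 ≈ 70.711, ∠ = arctan(50/50) ≈ 45.00°
pole (s+275): 275 + j50 → |·| = √(275²+50²) = √78125 ≈ 279.51, ∠ = arctan(50/275) ≈ 10.30°
|L| = 500 · 1001.2 / 19764 ≈ 25.329
Gain = 20 log₁₀(25.329) ≈ 28.07 dB
∠L = 2.86° − 55.30° = -52.44°

At s = jω = j2773:
zero (s+1000): 1000 + j2773 → |·| = √(1000²+2773²) = √8689529 ≈ 2947.8, ∠ = arctan(2773/1000) ≈ 70.17°
pole (s+50): 50 + j2773 → |·| = √(50²+2773²) = √7692029 ≈ 2773.5, ∠ = arctan(2773/50) ≈ 88.97°
pole (s+275): 275 + j2773 → |·| = √(275²+2773²) = √7765154 ≈ 2786.6, ∠ = arctan(2773/275) ≈ 84.34°
|L| = 500 · 2947.8 / 7.7286e+06 ≈ 0.19071
Gain = 20 log₁₀(0.19071) ≈ -14.39 dB
∠L = 70.17° − 173.31° = -103.14°

ω = 50: 28.1 dB, -52.4°; ω = 2773: -14.4 dB, -103.1°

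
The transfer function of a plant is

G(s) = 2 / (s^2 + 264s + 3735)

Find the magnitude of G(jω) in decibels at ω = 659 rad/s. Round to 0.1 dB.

-107.3 dB

Substitute s = j659:
Numerator: 2 = 2 + j0
Denominator: (j659)^2 + 264(j659) + 3735 = -430546 + j173976
|N| = √(2² + 0²) ≈ 2, ∠N ≈ 0.00°
|D| = √(430546² + 173976²) ≈ 4.6437e+05, ∠D ≈ 158.00°
|G| = 2 / 4.6437e+05 ≈ 4.3069e-06
Gain = 20 log₁₀(4.3069e-06) ≈ -107.32 dB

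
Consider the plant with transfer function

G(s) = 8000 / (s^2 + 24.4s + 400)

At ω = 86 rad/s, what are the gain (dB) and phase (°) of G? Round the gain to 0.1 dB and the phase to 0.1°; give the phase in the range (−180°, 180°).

0.8 dB, -163.3°

At s = jω = j86:
quadratic: (j86)² + 24.4·j86 + 400 = -6996 + j2098.4 → |·| ≈ 7303.9, ∠ ≈ 163.30°
|G| = 8000 / 7303.9 ≈ 1.0953
Gain = 20 log₁₀(1.0953) ≈ 0.79 dB
∠G = 0.00° − 163.30° = -163.30°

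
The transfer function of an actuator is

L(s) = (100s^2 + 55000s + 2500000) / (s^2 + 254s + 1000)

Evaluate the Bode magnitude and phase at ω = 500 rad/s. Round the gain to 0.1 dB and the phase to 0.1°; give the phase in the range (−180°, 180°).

42.1 dB, -23.7°

Substitute s = j500:
Numerator: 100(j500)^2 + 55000(j500) + 2500000 = -22500000 + j27500000
Denominator: (j500)^2 + 254(j500) + 1000 = -249000 + j127000
|N| = √(22500000² + 27500000²) ≈ 3.5532e+07, ∠N ≈ 129.29°
|D| = √(249000² + 127000²) ≈ 2.7952e+05, ∠D ≈ 152.98°
|L| = 3.5532e+07 / 2.7952e+05 ≈ 127.12
Gain = 20 log₁₀(127.12) ≈ 42.08 dB
∠L = 129.29° − 152.98° = -23.69°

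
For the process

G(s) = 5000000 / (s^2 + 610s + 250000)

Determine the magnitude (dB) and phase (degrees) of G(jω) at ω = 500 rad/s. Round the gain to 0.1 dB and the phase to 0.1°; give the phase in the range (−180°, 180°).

At s = jω = j500:
quadratic: (j500)² + 610·j500 + 250000 = 0 + j305000 → |·| ≈ 3.05e+05, ∠ ≈ 90.00°
|G| = 5000000 / 3.05e+05 ≈ 16.393
Gain = 20 log₁₀(16.393) ≈ 24.29 dB
∠G = 0.00° − 90.00° = -90.00°

24.3 dB, -90.0°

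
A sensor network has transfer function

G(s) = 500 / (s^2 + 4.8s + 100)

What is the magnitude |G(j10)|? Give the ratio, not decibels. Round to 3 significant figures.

At s = jω = j10:
quadratic: (j10)² + 4.8·j10 + 100 = 0 + j48 → |·| ≈ 48, ∠ ≈ 90.00°
|G| = 500 / 48 ≈ 10.417

10.4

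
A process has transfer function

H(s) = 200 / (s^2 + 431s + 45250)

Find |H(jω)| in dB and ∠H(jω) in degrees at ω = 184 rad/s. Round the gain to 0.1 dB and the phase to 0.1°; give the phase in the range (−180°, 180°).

-52.1 dB, -81.8°

Substitute s = j184:
Numerator: 200 = 200 + j0
Denominator: (j184)^2 + 431(j184) + 45250 = 11394 + j79304
|N| = √(200² + 0²) ≈ 200, ∠N ≈ 0.00°
|D| = √(11394² + 79304²) ≈ 80118, ∠D ≈ 81.82°
|H| = 200 / 80118 ≈ 0.0024963
Gain = 20 log₁₀(0.0024963) ≈ -52.05 dB
∠H = 0.00° − 81.82° = -81.82°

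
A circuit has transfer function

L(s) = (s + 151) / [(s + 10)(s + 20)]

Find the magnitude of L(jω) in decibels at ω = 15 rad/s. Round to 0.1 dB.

At s = jω = j15:
zero (s+151): 151 + j15 → |·| = √(151²+15²) = √23026 ≈ 151.74, ∠ = arctan(15/151) ≈ 5.67°
pole (s+10): 10 + j15 → |·| = √(10²+15²) = √325 ≈ 18.028, ∠ = arctan(15/10) ≈ 56.31°
pole (s+20): 20 + j15 → |·| = √(20²+15²) = √625 ≈ 25, ∠ = arctan(15/20) ≈ 36.87°
|L| = 1 · 151.74 / 450.7 ≈ 0.33668
Gain = 20 log₁₀(0.33668) ≈ -9.46 dB

-9.5 dB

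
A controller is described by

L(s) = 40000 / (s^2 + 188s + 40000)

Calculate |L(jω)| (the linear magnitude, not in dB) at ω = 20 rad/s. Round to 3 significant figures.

At s = jω = j20:
quadratic: (j20)² + 188·j20 + 40000 = 39600 + j3760 → |·| ≈ 39778, ∠ ≈ 5.42°
|L| = 40000 / 39778 ≈ 1.0056

1.01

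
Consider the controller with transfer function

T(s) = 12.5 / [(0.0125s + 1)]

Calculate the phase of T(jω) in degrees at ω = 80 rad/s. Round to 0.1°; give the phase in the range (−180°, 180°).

-45.0°

At ω = 80 rad/s:
pole (1 + j80·0.0125) = 1 + j1 → |·| ≈ 1.4142, ∠ ≈ 45.00°
∠T = (0°) − (45.00°) = -45.00°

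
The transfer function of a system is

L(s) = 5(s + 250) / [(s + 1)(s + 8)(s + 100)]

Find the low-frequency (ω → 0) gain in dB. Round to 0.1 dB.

L(0) = 5·250 / (1·8·100) = 1.5625
20 log₁₀(1.5625) ≈ 3.88 dB

3.9 dB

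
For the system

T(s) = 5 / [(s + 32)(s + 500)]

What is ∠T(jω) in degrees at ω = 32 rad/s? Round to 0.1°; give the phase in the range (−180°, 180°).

-48.7°

At s = jω = j32:
pole (s+32): 32 + j32 → |·| = √(32²+32²) = √2048 ≈ 45.255, ∠ = arctan(32/32) ≈ 45.00°
pole (s+500): 500 + j32 → |·| = √(500²+32²) = √251024 ≈ 501.02, ∠ = arctan(32/500) ≈ 3.66°
∠T = 0.00° − 48.66° = -48.66°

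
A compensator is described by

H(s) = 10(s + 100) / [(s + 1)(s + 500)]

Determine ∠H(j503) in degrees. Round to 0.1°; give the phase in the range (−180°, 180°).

-56.3°

At s = jω = j503:
zero (s+100): 100 + j503 → |·| = √(100²+503²) = √263009 ≈ 512.84, ∠ = arctan(503/100) ≈ 78.76°
pole (s+1): 1 + j503 → |·| = √(1²+503²) = √253010 ≈ 503, ∠ = arctan(503/1) ≈ 89.89°
pole (s+500): 500 + j503 → |·| = √(500²+503²) = √503009 ≈ 709.23, ∠ = arctan(503/500) ≈ 45.17°
∠H = 78.76° − 135.06° = -56.30°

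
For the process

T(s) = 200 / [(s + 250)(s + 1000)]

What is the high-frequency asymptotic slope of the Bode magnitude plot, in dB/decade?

-40 dB/decade

Each pole contributes −20 dB/decade at high frequency; each zero contributes +20 dB/decade.
Net: 0 zero(s) − 2 pole(s) → -40 dB/decade.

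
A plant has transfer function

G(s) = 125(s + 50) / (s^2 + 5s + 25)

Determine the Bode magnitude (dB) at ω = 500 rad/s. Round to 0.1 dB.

-12.0 dB

At s = jω = j500:
zero (s+50): 50 + j500 → |·| = √(50²+500²) = √252500 ≈ 502.49, ∠ = arctan(500/50) ≈ 84.29°
quadratic: (j500)² + 5·j500 + 25 = -249975 + j2500 → |·| ≈ 2.4999e+05, ∠ ≈ 179.43°
|G| = 125 · 502.49 / 2.4999e+05 ≈ 0.25126
Gain = 20 log₁₀(0.25126) ≈ -12.00 dB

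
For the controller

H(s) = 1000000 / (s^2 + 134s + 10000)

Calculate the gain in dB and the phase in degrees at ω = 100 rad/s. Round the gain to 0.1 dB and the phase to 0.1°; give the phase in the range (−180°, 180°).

At s = jω = j100:
quadratic: (j100)² + 134·j100 + 10000 = 0 + j13400 → |·| ≈ 13400, ∠ ≈ 90.00°
|H| = 1000000 / 13400 ≈ 74.627
Gain = 20 log₁₀(74.627) ≈ 37.46 dB
∠H = 0.00° − 90.00° = -90.00°

37.5 dB, -90.0°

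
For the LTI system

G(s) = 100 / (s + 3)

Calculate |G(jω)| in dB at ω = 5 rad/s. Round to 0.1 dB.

24.7 dB

At s = jω = j5:
pole (s+3): 3 + j5 → |·| = √(3²+5²) = √34 ≈ 5.831, ∠ = arctan(5/3) ≈ 59.04°
|G| = 100 / 5.831 ≈ 17.15
Gain = 20 log₁₀(17.15) ≈ 24.69 dB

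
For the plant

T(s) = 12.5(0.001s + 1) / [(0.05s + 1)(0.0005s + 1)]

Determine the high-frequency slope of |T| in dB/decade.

-20 dB/decade

Each pole contributes −20 dB/decade at high frequency; each zero contributes +20 dB/decade.
Net: 1 zero(s) − 2 pole(s) → -20 dB/decade.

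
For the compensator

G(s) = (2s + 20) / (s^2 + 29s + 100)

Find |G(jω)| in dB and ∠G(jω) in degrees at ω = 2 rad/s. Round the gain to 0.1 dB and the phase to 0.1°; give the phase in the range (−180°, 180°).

Substitute s = j2:
Numerator: 2(j2) + 20 = 20 + j4
Denominator: (j2)^2 + 29(j2) + 100 = 96 + j58
|N| = √(20² + 4²) ≈ 20.396, ∠N ≈ 11.31°
|D| = √(96² + 58²) ≈ 112.16, ∠D ≈ 31.14°
|G| = 20.396 / 112.16 ≈ 0.18185
Gain = 20 log₁₀(0.18185) ≈ -14.81 dB
∠G = 11.31° − 31.14° = -19.83°

-14.8 dB, -19.8°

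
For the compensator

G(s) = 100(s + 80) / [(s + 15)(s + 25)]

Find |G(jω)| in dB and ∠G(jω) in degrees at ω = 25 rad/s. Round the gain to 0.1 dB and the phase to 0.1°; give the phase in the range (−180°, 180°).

18.2 dB, -86.7°

At s = jω = j25:
zero (s+80): 80 + j25 → |·| = √(80²+25²) = √7025 ≈ 83.815, ∠ = arctan(25/80) ≈ 17.35°
pole (s+15): 15 + j25 → |·| = √(15²+25²) = √850 ≈ 29.155, ∠ = arctan(25/15) ≈ 59.04°
pole (s+25): 25 + j25 → |·| = √(25²+25²) = √1250 ≈ 35.355, ∠ = arctan(25/25) ≈ 45.00°
|G| = 100 · 83.815 / 1030.8 ≈ 8.1311
Gain = 20 log₁₀(8.1311) ≈ 18.20 dB
∠G = 17.35° − 104.04° = -86.69°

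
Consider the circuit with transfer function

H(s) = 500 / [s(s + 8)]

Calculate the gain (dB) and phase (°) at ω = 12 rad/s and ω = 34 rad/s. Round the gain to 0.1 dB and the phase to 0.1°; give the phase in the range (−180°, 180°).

At s = jω = j12:
pole (s+8): 8 + j12 → |·| = √(8²+12²) = √208 ≈ 14.422, ∠ = arctan(12/8) ≈ 56.31°
pole at origin: |s| = 12, ∠ = 90.00° (in denominator)
|H| = 500 / 173.06 ≈ 2.8892
Gain = 20 log₁₀(2.8892) ≈ 9.22 dB
∠H = 0.00° − 146.31° = -146.31°

At s = jω = j34:
pole (s+8): 8 + j34 → |·| = √(8²+34²) = √1220 ≈ 34.928, ∠ = arctan(34/8) ≈ 76.76°
pole at origin: |s| = 34, ∠ = 90.00° (in denominator)
|H| = 500 / 1187.6 ≈ 0.42102
Gain = 20 log₁₀(0.42102) ≈ -7.51 dB
∠H = 0.00° − 166.76° = -166.76°

ω = 12: 9.2 dB, -146.3°; ω = 34: -7.5 dB, -166.8°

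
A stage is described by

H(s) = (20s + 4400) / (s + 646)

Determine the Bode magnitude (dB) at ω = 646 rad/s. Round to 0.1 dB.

23.5 dB

Substitute s = j646:
Numerator: 20(j646) + 4400 = 4400 + j12920
Denominator: (j646) + 646 = 646 + j646
|N| = √(4400² + 12920²) ≈ 13649, ∠N ≈ 71.19°
|D| = √(646² + 646²) ≈ 913.58, ∠D ≈ 45.00°
|H| = 13649 / 913.58 ≈ 14.94
Gain = 20 log₁₀(14.94) ≈ 23.49 dB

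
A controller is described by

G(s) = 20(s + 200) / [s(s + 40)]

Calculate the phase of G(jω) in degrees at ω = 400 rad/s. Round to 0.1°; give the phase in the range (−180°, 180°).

At s = jω = j400:
zero (s+200): 200 + j400 → |·| = √(200²+400²) = √200000 ≈ 447.21, ∠ = arctan(400/200) ≈ 63.43°
pole (s+40): 40 + j400 → |·| = √(40²+400²) = √161600 ≈ 402, ∠ = arctan(400/40) ≈ 84.29°
pole at origin: |s| = 400, ∠ = 90.00° (in denominator)
∠G = 63.43° − 174.29° = -110.86°

-110.9°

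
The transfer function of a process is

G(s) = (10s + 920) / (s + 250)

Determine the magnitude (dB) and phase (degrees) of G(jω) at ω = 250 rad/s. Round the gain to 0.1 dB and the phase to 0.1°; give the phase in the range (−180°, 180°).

17.5 dB, 24.8°

Substitute s = j250:
Numerator: 10(j250) + 920 = 920 + j2500
Denominator: (j250) + 250 = 250 + j250
|N| = √(920² + 2500²) ≈ 2663.9, ∠N ≈ 69.80°
|D| = √(250² + 250²) ≈ 353.55, ∠D ≈ 45.00°
|G| = 2663.9 / 353.55 ≈ 7.5347
Gain = 20 log₁₀(7.5347) ≈ 17.54 dB
∠G = 69.80° − 45.00° = 24.80°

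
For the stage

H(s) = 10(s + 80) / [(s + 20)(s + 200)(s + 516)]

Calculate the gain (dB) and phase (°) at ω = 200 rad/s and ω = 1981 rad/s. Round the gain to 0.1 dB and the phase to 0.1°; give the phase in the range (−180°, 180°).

At s = jω = j200:
zero (s+80): 80 + j200 → |·| = √(80²+200²) = √46400 ≈ 215.41, ∠ = arctan(200/80) ≈ 68.20°
pole (s+20): 20 + j200 → |·| = √(20²+200²) = √40400 ≈ 201, ∠ = arctan(200/20) ≈ 84.29°
pole (s+200): 200 + j200 → |·| = √(200²+200²) = √80000 ≈ 282.84, ∠ = arctan(200/200) ≈ 45.00°
pole (s+516): 516 + j200 → |·| = √(516²+200²) = √306256 ≈ 553.4, ∠ = arctan(200/516) ≈ 21.19°
|H| = 10 · 215.41 / 3.1461e+07 ≈ 6.8469e-05
Gain = 20 log₁₀(6.8469e-05) ≈ -83.29 dB
∠H = 68.20° − 150.48° = -82.28°

At s = jω = j1981:
zero (s+80): 80 + j1981 → |·| = √(80²+1981²) = √3930761 ≈ 1982.6, ∠ = arctan(1981/80) ≈ 87.69°
pole (s+20): 20 + j1981 → |·| = √(20²+1981²) = √3924761 ≈ 1981.1, ∠ = arctan(1981/20) ≈ 89.42°
pole (s+200): 200 + j1981 → |·| = √(200²+1981²) = √3964361 ≈ 1991.1, ∠ = arctan(1981/200) ≈ 84.24°
pole (s+516): 516 + j1981 → |·| = √(516²+1981²) = √4190617 ≈ 2047.1, ∠ = arctan(1981/516) ≈ 75.40°
|H| = 10 · 1982.6 / 8.0749e+09 ≈ 2.4553e-06
Gain = 20 log₁₀(2.4553e-06) ≈ -112.20 dB
∠H = 87.69° − 249.06° = -161.37°

ω = 200: -83.3 dB, -82.3°; ω = 1981: -112.2 dB, -161.4°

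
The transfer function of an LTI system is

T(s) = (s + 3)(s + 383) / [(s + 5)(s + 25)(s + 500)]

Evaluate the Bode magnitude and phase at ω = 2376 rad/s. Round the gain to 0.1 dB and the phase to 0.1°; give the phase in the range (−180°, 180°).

At s = jω = j2376:
zero (s+3): 3 + j2376 → |·| = √(3²+2376²) = √5645385 ≈ 2376, ∠ = arctan(2376/3) ≈ 89.93°
zero (s+383): 383 + j2376 → |·| = √(383²+2376²) = √5792065 ≈ 2406.7, ∠ = arctan(2376/383) ≈ 80.84°
pole (s+5): 5 + j2376 → |·| = √(5²+2376²) = √5645401 ≈ 2376, ∠ = arctan(2376/5) ≈ 89.88°
pole (s+25): 25 + j2376 → |·| = √(25²+2376²) = √5646001 ≈ 2376.1, ∠ = arctan(2376/25) ≈ 89.40°
pole (s+500): 500 + j2376 → |·| = √(500²+2376²) = √5895376 ≈ 2428, ∠ = arctan(2376/500) ≈ 78.12°
|T| = 1 · 5.7183e+06 / 1.3708e+10 ≈ 0.00041715
Gain = 20 log₁₀(0.00041715) ≈ -67.59 dB
∠T = 170.77° − 257.40° = -86.63°

-67.6 dB, -86.6°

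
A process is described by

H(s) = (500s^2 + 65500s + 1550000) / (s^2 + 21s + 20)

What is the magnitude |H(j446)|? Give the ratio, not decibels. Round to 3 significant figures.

Substitute s = j446:
Numerator: 500(j446)^2 + 65500(j446) + 1550000 = -97908000 + j29213000
Denominator: (j446)^2 + 21(j446) + 20 = -198896 + j9366
|N| = √(97908000² + 29213000²) ≈ 1.0217e+08, ∠N ≈ 163.39°
|D| = √(198896² + 9366²) ≈ 1.9912e+05, ∠D ≈ 177.30°
|H| = 1.0217e+08 / 1.9912e+05 ≈ 513.11

513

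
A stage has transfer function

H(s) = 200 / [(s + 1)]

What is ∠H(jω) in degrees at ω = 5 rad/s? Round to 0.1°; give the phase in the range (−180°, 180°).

-78.7°

At ω = 5 rad/s:
pole (1 + j5·1) = 1 + j5 → |·| ≈ 5.099, ∠ ≈ 78.69°
∠H = (0°) − (78.69°) = -78.69°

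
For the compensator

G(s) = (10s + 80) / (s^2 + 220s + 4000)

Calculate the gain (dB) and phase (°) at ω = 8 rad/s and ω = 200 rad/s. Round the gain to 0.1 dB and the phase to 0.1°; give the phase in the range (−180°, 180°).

Substitute s = j8:
Numerator: 10(j8) + 80 = 80 + j80
Denominator: (j8)^2 + 220(j8) + 4000 = 3936 + j1760
|N| = √(80² + 80²) ≈ 113.14, ∠N ≈ 45.00°
|D| = √(3936² + 1760²) ≈ 4311.6, ∠D ≈ 24.09°
|G| = 113.14 / 4311.6 ≈ 0.026241
Gain = 20 log₁₀(0.026241) ≈ -31.62 dB
∠G = 45.00° − 24.09° = 20.91°

Substitute s = j200:
Numerator: 10(j200) + 80 = 80 + j2000
Denominator: (j200)^2 + 220(j200) + 4000 = -36000 + j44000
|N| = √(80² + 2000²) ≈ 2001.6, ∠N ≈ 87.71°
|D| = √(36000² + 44000²) ≈ 56851, ∠D ≈ 129.29°
|G| = 2001.6 / 56851 ≈ 0.035208
Gain = 20 log₁₀(0.035208) ≈ -29.07 dB
∠G = 87.71° − 129.29° = -41.58°

ω = 8: -31.6 dB, 20.9°; ω = 200: -29.1 dB, -41.6°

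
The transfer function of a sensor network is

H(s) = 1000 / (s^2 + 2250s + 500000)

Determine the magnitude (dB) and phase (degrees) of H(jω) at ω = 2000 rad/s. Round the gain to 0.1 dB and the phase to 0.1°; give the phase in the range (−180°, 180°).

Substitute s = j2000:
Numerator: 1000 = 1000 + j0
Denominator: (j2000)^2 + 2250(j2000) + 500000 = -3500000 + j4500000
|N| = √(1000² + 0²) ≈ 1000, ∠N ≈ 0.00°
|D| = √(3500000² + 4500000²) ≈ 5.7009e+06, ∠D ≈ 127.87°
|H| = 1000 / 5.7009e+06 ≈ 0.00017541
Gain = 20 log₁₀(0.00017541) ≈ -75.12 dB
∠H = 0.00° − 127.87° = -127.87°

-75.1 dB, -127.9°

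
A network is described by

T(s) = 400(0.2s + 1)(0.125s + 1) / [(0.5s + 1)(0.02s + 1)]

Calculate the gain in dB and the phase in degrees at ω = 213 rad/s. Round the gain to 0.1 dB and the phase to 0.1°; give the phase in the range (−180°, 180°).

At ω = 213 rad/s:
zero (1 + j213·0.2) = 1 + j42.6 → |·| ≈ 42.612, ∠ ≈ 88.66°
zero (1 + j213·0.125) = 1 + j26.625 → |·| ≈ 26.644, ∠ ≈ 87.85°
pole (1 + j213·0.5) = 1 + j106.5 → |·| ≈ 106.5, ∠ ≈ 89.46°
pole (1 + j213·0.02) = 1 + j4.26 → |·| ≈ 4.3758, ∠ ≈ 76.79°
|T| = 400 · 42.612 · 26.644 / (106.5 · 4.3758) ≈ 974.51
Gain = 20 log₁₀(974.51) ≈ 59.78 dB
∠T = (88.66° + 87.85°) − (89.46° + 76.79°) = 10.26°

59.8 dB, 10.3°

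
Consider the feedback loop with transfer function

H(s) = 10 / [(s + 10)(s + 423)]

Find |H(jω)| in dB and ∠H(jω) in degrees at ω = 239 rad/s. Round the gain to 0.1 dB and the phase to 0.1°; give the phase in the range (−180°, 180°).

-81.3 dB, -117.1°

At s = jω = j239:
pole (s+10): 10 + j239 → |·| = √(10²+239²) = √57221 ≈ 239.21, ∠ = arctan(239/10) ≈ 87.60°
pole (s+423): 423 + j239 → |·| = √(423²+239²) = √236050 ≈ 485.85, ∠ = arctan(239/423) ≈ 29.47°
|H| = 10 / 1.1622e+05 ≈ 8.6044e-05
Gain = 20 log₁₀(8.6044e-05) ≈ -81.31 dB
∠H = 0.00° − 117.07° = -117.07°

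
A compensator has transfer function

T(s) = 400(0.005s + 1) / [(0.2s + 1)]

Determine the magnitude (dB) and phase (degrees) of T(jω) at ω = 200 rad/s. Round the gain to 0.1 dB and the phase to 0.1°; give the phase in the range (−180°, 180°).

23.0 dB, -43.6°

At ω = 200 rad/s:
zero (1 + j200·0.005) = 1 + j1 → |·| ≈ 1.4142, ∠ ≈ 45.00°
pole (1 + j200·0.2) = 1 + j40 → |·| ≈ 40.012, ∠ ≈ 88.57°
|T| = 400 · 1.4142 / (40.012) ≈ 14.138
Gain = 20 log₁₀(14.138) ≈ 23.01 dB
∠T = (45.00°) − (88.57°) = -43.57°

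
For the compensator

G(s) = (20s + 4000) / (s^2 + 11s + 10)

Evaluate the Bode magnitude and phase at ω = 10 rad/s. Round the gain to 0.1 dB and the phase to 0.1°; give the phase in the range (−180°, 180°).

29.0 dB, -126.4°

Substitute s = j10:
Numerator: 20(j10) + 4000 = 4000 + j200
Denominator: (j10)^2 + 11(j10) + 10 = -90 + j110
|N| = √(4000² + 200²) ≈ 4005, ∠N ≈ 2.86°
|D| = √(90² + 110²) ≈ 142.13, ∠D ≈ 129.29°
|G| = 4005 / 142.13 ≈ 28.178
Gain = 20 log₁₀(28.178) ≈ 29.00 dB
∠G = 2.86° − 129.29° = -126.43°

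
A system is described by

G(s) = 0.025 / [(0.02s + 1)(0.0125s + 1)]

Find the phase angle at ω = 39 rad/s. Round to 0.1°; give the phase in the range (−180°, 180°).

At ω = 39 rad/s:
pole (1 + j39·0.02) = 1 + j0.78 → |·| ≈ 1.2682, ∠ ≈ 37.95°
pole (1 + j39·0.0125) = 1 + j0.4875 → |·| ≈ 1.1125, ∠ ≈ 25.99°
∠G = (0°) − (37.95° + 25.99°) = -63.94°

-63.9°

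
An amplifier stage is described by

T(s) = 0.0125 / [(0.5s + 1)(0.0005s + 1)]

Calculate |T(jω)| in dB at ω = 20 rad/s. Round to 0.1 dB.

At ω = 20 rad/s:
pole (1 + j20·0.5) = 1 + j10 → |·| ≈ 10.05, ∠ ≈ 84.29°
pole (1 + j20·0.0005) = 1 + j0.01 → |·| ≈ 1, ∠ ≈ 0.57°
|T| = 0.0125 · 1 / (10.05 · 1) ≈ 0.0012438
Gain = 20 log₁₀(0.0012438) ≈ -58.10 dB

-58.1 dB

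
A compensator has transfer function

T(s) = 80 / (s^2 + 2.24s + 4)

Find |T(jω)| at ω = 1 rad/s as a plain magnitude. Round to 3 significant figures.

At s = jω = j1:
quadratic: (j1)² + 2.24·j1 + 4 = 3 + j2.24 → |·| ≈ 3.744, ∠ ≈ 36.75°
|T| = 80 / 3.744 ≈ 21.368

21.4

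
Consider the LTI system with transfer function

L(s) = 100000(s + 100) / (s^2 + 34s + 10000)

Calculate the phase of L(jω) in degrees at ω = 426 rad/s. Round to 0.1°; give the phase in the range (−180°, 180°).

At s = jω = j426:
zero (s+100): 100 + j426 → |·| = √(100²+426²) = √191476 ≈ 437.58, ∠ = arctan(426/100) ≈ 76.79°
quadratic: (j426)² + 34·j426 + 10000 = -171476 + j14484 → |·| ≈ 1.7209e+05, ∠ ≈ 175.17°
∠L = 76.79° − 175.17° = -98.38°

-98.4°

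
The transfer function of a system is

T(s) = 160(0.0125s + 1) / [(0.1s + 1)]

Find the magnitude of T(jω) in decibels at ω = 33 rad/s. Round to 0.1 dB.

34.0 dB

At ω = 33 rad/s:
zero (1 + j33·0.0125) = 1 + j0.4125 → |·| ≈ 1.0817, ∠ ≈ 22.42°
pole (1 + j33·0.1) = 1 + j3.3 → |·| ≈ 3.4482, ∠ ≈ 73.14°
|T| = 160 · 1.0817 / (3.4482) ≈ 50.192
Gain = 20 log₁₀(50.192) ≈ 34.01 dB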